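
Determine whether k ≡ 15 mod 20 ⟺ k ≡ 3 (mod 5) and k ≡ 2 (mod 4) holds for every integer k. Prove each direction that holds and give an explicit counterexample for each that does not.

Both directions fail.

(→) This fails: k = 15 gives 15 ≡ 15 (mod 20) but 15 ≡ 0 (mod 5), so the conjunction on the right does not hold.

(←) This fails: k = 18 satisfies both congruences on the right (18 ≡ 3 mod 5 and 18 ≡ 2 mod 4) yet 18 ≡ 18 (mod 20), not 15.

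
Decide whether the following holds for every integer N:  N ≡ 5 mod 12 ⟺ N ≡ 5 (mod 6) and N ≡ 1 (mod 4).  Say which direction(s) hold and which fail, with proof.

(⇐) If N ≡ 5 (mod 6) and N ≡ 1 (mod 4), then by the Chinese remainder theorem N ≡ 5 (mod 12). This is exactly N ≡ 5 (mod 12).

(⇒) Suppose N ≡ 5 (mod 12); write N = 12j + 5. Since 6 ∣ 12, reducing mod 6 gives N ≡ 5 (mod 6); since 4 ∣ 12, reducing mod 4 gives N ≡ 5 ≡ 1 (mod 4).

Both implications hold.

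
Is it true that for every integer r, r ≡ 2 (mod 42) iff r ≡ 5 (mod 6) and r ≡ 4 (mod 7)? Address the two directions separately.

(⇒) fails and (⇐) fails.

Forward direction. This fails: r = 2 gives 2 ≡ 2 (mod 42) but 2 ≡ 2 (mod 6), so the conjunction on the right does not hold.

Converse. This fails: r = 11 satisfies both congruences on the right (11 ≡ 5 mod 6 and 11 ≡ 4 mod 7) yet 11 ≡ 11 (mod 42), not 2.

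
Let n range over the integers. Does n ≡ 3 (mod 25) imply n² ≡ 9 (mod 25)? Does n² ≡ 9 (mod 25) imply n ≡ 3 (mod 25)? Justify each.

Forward direction. Suppose n ≡ 3 (mod 25). Write n = 25j + 3. Then (25j + 3)² = 625j² + 150j + 9 = 25(25j² + 6j) + 9, so n² ≡ 9 (mod 25).

Converse. This fails: take n = 22. Then 22² = 484 ≡ 9 (mod 25), yet 22 ≡ 22 (mod 25), not 3.

Not equivalent: only (⇒) holds.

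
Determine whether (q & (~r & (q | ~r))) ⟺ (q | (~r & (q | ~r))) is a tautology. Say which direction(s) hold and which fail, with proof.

(⇐) This fails. Under r = F, q = F, the left side is false but the right side is true.

(⇒) Assume the antecedent. If r is true, the antecedent cannot hold. If r is false, q | (~r & (q | ~r)) reduces to true regardless of the other variables. Either way q | (~r & (q | ~r)) holds.

Only the forward direction holds.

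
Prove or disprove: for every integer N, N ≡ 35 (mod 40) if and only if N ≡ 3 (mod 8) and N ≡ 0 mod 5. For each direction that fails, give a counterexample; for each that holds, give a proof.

Both directions hold; the statement is true.

(⟸) If N ≡ 3 (mod 8) and N ≡ 0 (mod 5), then by the Chinese remainder theorem N ≡ 35 (mod 40). This is exactly N ≡ 35 (mod 40).

(⟹) Suppose N ≡ 35 (mod 40); write N = 40j + 35. Since 8 ∣ 40, reducing mod 8 gives N ≡ 35 ≡ 3 (mod 8); since 5 ∣ 40, reducing mod 5 gives N ≡ 35 ≡ 0 (mod 5).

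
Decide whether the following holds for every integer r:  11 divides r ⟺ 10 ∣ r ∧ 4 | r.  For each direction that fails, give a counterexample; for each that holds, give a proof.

(⇒) fails and (⇐) fails.

(⟹) This fails: take r = 11. Certainly 11 ∣ 11, but 10 ∤ 11.

(⟸) This fails: take r = 20. Both 10 ∣ 20 and 4 ∣ 20, yet 20 is not a multiple of 11 (since 20 = 1·11 + 9), so 11 ∤ 20.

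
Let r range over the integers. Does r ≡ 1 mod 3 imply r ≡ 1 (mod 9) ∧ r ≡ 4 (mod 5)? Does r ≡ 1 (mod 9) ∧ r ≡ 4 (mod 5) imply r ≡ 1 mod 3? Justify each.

(→) This fails: r = 1 gives 1 ≡ 1 (mod 3) but 1 ≡ 1 (mod 5), so the conjunction on the right does not hold.

(←) Conversely, if r ≡ 1 (mod 9) and r ≡ 4 (mod 5), then by the Chinese remainder theorem r ≡ 19 (mod 45). Since 19 ≡ 1 (mod 3) and 3 ∣ 45, we get r ≡ 1 (mod 3).

The forward direction fails; the converse holds.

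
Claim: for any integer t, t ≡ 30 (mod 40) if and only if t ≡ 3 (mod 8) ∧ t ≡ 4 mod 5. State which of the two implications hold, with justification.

Neither direction holds.

[⇒] This fails: t = 30 gives 30 ≡ 30 (mod 40) but 30 ≡ 6 (mod 8), so the conjunction on the right does not hold.

[⇐] This fails: t = 19 satisfies both congruences on the right (19 ≡ 3 mod 8 and 19 ≡ 4 mod 5) yet 19 ≡ 19 (mod 40), not 30.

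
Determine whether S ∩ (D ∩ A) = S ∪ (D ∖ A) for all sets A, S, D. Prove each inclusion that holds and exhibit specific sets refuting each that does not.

The sets are not equal: only the forward inclusion holds.

Forward inclusion. Let x ∈ S ∩ (D ∩ A). Then x ∈ A ∩ S ∩ D, from which x ∈ S ∪ (D ∖ A).

Reverse inclusion. This inclusion fails. Take A = ∅, S = {1}, D = ∅; then 1 ∈ S ∪ (D ∖ A) but 1 ∉ S ∩ (D ∩ A).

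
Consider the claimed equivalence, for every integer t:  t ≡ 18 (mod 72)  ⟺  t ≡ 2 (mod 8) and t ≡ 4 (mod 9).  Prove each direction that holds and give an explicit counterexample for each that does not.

(⇒) fails and (⇐) fails.

[⇒] This fails: t = 18 gives 18 ≡ 18 (mod 72) but 18 ≡ 0 (mod 9), so the conjunction on the right does not hold.

[⇐] This fails: t = 58 satisfies both congruences on the right (58 ≡ 2 mod 8 and 58 ≡ 4 mod 9) yet 58 ≡ 58 (mod 72), not 18.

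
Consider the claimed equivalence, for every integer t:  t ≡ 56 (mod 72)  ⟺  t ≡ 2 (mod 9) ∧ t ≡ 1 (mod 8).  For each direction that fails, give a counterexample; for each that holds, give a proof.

Neither direction holds.

Forward direction. This fails: t = 56 gives 56 ≡ 56 (mod 72) but 56 ≡ 0 (mod 8), so the conjunction on the right does not hold.

Converse. This fails: t = 65 satisfies both congruences on the right (65 ≡ 2 mod 9 and 65 ≡ 1 mod 8) yet 65 ≡ 65 (mod 72), not 56.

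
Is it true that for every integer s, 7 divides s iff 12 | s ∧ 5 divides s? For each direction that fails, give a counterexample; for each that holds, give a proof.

Neither implication holds.

(⟹) This fails: take s = 7. Certainly 7 ∣ 7, but 12 ∤ 7.

(⟸) This fails: take s = 60. Both 12 ∣ 60 and 5 ∣ 60, yet 60 is not a multiple of 7 (since 60 = 8·7 + 4), so 7 ∤ 60.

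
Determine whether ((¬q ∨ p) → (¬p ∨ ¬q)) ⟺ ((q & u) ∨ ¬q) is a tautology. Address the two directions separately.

(⇒) This fails. Under u = F, q = T, p = F, the left side is true but the right side is false.

(⇐) This fails. Under u = T, q = T, p = T, the left side is false but the right side is true.

Both directions fail.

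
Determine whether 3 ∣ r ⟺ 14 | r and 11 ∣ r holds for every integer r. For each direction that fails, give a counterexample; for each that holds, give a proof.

Neither direction holds.

(⇒) This fails: take r = 3. Certainly 3 ∣ 3, but 14 ∤ 3.

(⇐) This fails: take r = 154. Both 14 ∣ 154 and 11 ∣ 154, yet 154 is not a multiple of 3 (since 154 = 51·3 + 1), so 3 ∤ 154.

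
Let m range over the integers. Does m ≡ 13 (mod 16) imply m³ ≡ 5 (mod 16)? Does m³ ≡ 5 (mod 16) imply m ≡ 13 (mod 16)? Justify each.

Both directions hold; the statement is true.

Forward direction. Suppose m ≡ 13 (mod 16). Write m = 16j + 13. Then (16j + 13)³ = 4096j³ + 9984j² + 8112j + 2197 = 16(256j³ + 624j² + 507j + 137) + 5, so m³ ≡ 5 (mod 16).

Converse. Suppose m³ ≡ 5 (mod 16). The only residue r in {0, …, 15} with r³ ≡ 5 (mod 16) is r = 13, so m ≡ 13 (mod 16).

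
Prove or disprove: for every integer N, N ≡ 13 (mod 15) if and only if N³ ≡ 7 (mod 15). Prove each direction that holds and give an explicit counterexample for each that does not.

The biconditional holds.

(⟹) Suppose N ≡ 13 (mod 15). Write N = 15j + 13. Then (15j + 13)³ = 3375j³ + 8775j² + 7605j + 2197 = 15(225j³ + 585j² + 507j + 146) + 7, so N³ ≡ 7 (mod 15).

(⟸) Conversely, suppose N³ ≡ 7 (mod 15). The only residue r in {0, …, 14} with r³ ≡ 7 (mod 15) is r = 13, so N ≡ 13 (mod 15).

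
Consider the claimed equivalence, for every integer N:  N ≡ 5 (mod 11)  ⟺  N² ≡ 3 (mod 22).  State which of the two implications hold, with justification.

Neither direction holds.

(→) This fails: take N = 16. Then 16 ≡ 5 (mod 11), but 16² = 256 ≡ 14 (mod 22), not 3.

(←) This fails: take N = 17. Then 17² = 289 ≡ 3 (mod 22), yet 17 ≡ 6 (mod 11), not 5.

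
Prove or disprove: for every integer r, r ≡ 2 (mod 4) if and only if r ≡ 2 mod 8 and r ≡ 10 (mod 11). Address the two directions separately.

[⇐] If r ≡ 2 (mod 8) and r ≡ 10 (mod 11), then by the Chinese remainder theorem r ≡ 10 (mod 88). Since 10 ≡ 2 (mod 4) and 4 ∣ 88, we get r ≡ 2 (mod 4).

[⇒] This fails: r = 2 gives 2 ≡ 2 (mod 4) but 2 ≡ 2 (mod 11), so the conjunction on the right does not hold.

Not equivalent: only (⇐) holds.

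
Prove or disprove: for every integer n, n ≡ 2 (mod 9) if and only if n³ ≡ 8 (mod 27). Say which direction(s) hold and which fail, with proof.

Both directions hold.

(⟹) Suppose n ≡ 2 (mod 9). Working modulo 27, n ∈ {2, 11, 20}; for each such r, r³ ≡ 8 (mod 27).

(⟸) Conversely, the residues r modulo 27 with r³ ≡ 8 (mod 27) are exactly {2, 11, 20}, and each is ≡ 2 (mod 9).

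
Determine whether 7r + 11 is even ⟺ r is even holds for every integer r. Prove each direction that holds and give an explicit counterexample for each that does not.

(→) This fails: r = 1 gives 7r + 11 = 18, which is even, but 1 is odd, not even.

(←) This also fails: r = 4 is even, but 7r + 11 = 39 is odd, not even.

Both directions fail.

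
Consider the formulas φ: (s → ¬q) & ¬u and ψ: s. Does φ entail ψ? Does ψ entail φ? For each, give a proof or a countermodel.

Neither direction holds.

(→) This fails. Under q = F, s = F, u = F, the left side is true but the right side is false.

(←) This fails. Under q = T, s = T, u = F, the left side is false but the right side is true.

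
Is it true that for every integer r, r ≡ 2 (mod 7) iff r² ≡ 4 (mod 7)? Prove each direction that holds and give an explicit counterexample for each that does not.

Only the forward implication holds.

(→) Suppose r ≡ 2 (mod 7). Write r = 7j + 2. Then (7j + 2)² = 49j² + 28j + 4 = 7(7j² + 4j) + 4, so r² ≡ 4 (mod 7).

(←) This fails: take r = 5. Then 5² = 25 ≡ 4 (mod 7), yet 5 ≡ 5 (mod 7), not 2.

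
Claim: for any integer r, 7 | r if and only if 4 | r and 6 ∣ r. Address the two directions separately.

Both directions fail.

[⇒] This fails: take r = 7. Certainly 7 ∣ 7, but 4 ∤ 7.

[⇐] This fails: take r = 12. Both 4 ∣ 12 and 6 ∣ 12, yet 12 is not a multiple of 7 (since 12 = 1·7 + 5), so 7 ∤ 12.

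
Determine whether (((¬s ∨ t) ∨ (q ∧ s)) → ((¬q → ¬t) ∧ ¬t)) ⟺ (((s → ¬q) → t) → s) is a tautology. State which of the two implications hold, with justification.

(⟸) This fails. Under t = T, s = T, q = F, the left side is false but the right side is true.

(⟹) Assume the antecedent. If t is true, the antecedent cannot hold. If t is false, ((s → ¬q) → t) → s reduces to true regardless of the other variables. Either way ((s → ¬q) → t) → s holds.

Not equivalent: only (⇒) holds.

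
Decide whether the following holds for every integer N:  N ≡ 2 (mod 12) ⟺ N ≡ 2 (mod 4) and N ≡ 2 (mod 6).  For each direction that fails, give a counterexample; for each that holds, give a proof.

Forward direction. Suppose N ≡ 2 (mod 12); write N = 12j + 2. Since 4 ∣ 12, reducing mod 4 gives N ≡ 2 (mod 4); since 6 ∣ 12, reducing mod 6 gives N ≡ 2 (mod 6).

Converse. If N ≡ 2 (mod 4) and N ≡ 2 (mod 6), then by the Chinese remainder theorem N ≡ 2 (mod 12). This is exactly N ≡ 2 (mod 12).

Both implications hold.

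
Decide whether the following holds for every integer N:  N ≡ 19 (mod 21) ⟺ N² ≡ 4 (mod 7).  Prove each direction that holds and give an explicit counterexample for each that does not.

(⇐) This fails: take N = 2. Then 2² = 4 ≡ 4 (mod 7), yet 2 ≡ 2 (mod 21), not 19.

(⇒) Suppose N ≡ 19 (mod 21). Then N² ≡ 19² = 361 (mod 21), and since 7 ∣ 21, also N² ≡ 4 (mod 7).

(⇒) holds; (⇐) fails.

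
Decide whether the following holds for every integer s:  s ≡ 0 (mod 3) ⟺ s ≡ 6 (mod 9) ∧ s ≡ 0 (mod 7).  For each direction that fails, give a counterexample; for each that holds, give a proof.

Not equivalent: only (⇐) holds.

Converse. If s ≡ 6 (mod 9) and s ≡ 0 (mod 7), then by the Chinese remainder theorem s ≡ 42 (mod 63). Since 42 ≡ 0 (mod 3) and 3 ∣ 63, we get s ≡ 0 (mod 3).

Forward direction. This fails: s = 0 gives 0 ≡ 0 (mod 3) but 0 ≡ 0 (mod 9), so the conjunction on the right does not hold.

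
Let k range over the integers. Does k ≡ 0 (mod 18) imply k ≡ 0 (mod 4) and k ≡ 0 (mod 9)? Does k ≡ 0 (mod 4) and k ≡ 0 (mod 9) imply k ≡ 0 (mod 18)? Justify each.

Converse. If k ≡ 0 (mod 4) and k ≡ 0 (mod 9), then by the Chinese remainder theorem k ≡ 0 (mod 36). Since 0 ≡ 0 (mod 18) and 18 ∣ 36, we get k ≡ 0 (mod 18).

Forward direction. This fails: k = 18 gives 18 ≡ 0 (mod 18) but 18 ≡ 2 (mod 4), so the conjunction on the right does not hold.

Only the converse holds.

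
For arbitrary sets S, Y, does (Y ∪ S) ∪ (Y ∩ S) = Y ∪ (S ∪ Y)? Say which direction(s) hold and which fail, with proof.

The two sets are equal.

Reverse inclusion. Let x ∈ Y ∪ (S ∪ Y). Then either x ∈ S and x ∉ Y; or x ∈ Y and x ∉ S; or x ∈ S ∩ Y. In each case x ∈ (Y ∪ S) ∪ (Y ∩ S), so Y ∪ (S ∪ Y) ⊆ (Y ∪ S) ∪ (Y ∩ S).

Forward inclusion. Let x ∈ (Y ∪ S) ∪ (Y ∩ S). Then either x ∈ S and x ∉ Y; or x ∈ Y and x ∉ S; or x ∈ S ∩ Y. In each case x ∈ Y ∪ (S ∪ Y), so (Y ∪ S) ∪ (Y ∩ S) ⊆ Y ∪ (S ∪ Y).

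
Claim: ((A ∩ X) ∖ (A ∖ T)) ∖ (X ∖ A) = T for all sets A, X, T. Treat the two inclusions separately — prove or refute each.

Forward inclusion. Let x ∈ ((A ∩ X) ∖ (A ∖ T)) ∖ (X ∖ A). Then x ∈ A ∩ X ∩ T, from which x ∈ T.

Reverse inclusion. This inclusion fails. Take A = ∅, X = ∅, T = {1}; then 1 ∈ T but 1 ∉ ((A ∩ X) ∖ (A ∖ T)) ∖ (X ∖ A).

(⊆) holds; (⊇) fails.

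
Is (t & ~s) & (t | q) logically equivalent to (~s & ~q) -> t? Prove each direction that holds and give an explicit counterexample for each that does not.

[⇒] Assume the antecedent. If s is true, the antecedent cannot hold. If s is false, the antecedent forces (s = F, t = T, q = F) or (s = F, t = T, q = T), and (~s & ~q) -> t holds there. Either way (~s & ~q) -> t holds.

[⇐] This fails. Under s = T, t = F, q = F, the left side is false but the right side is true.

Not equivalent: only (⇒) holds.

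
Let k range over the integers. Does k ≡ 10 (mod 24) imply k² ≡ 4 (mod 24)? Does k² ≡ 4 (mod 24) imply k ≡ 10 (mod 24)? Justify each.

(⇐) This fails: take k = 2. Then 2² = 4 ≡ 4 (mod 24), yet 2 ≡ 2 (mod 24), not 10.

(⇒) Suppose k ≡ 10 (mod 24). Write k = 24j + 10. Then (24j + 10)² = 576j² + 480j + 100 = 24(24j² + 20j + 4) + 4, so k² ≡ 4 (mod 24).

Only the forward direction holds.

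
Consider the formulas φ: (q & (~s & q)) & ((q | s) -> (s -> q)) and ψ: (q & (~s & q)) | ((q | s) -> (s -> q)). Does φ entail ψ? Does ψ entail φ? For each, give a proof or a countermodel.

Not equivalent: only (⇒) holds.

Converse. This fails. Under q = F, s = F, the left side is false but the right side is true.

Forward direction. Assume the antecedent. If q is true, the consequent reduces to true regardless of the other variables. If q is false, the antecedent cannot hold. Either way the consequent holds.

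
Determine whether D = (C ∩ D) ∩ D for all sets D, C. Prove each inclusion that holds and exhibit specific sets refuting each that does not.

The sets are not equal: only the reverse inclusion holds.

(⊆) This inclusion fails. Take D = {1}, C = ∅; then 1 ∈ D but 1 ∉ (C ∩ D) ∩ D.

(⊇) Let x ∈ (C ∩ D) ∩ D. Then x ∈ D ∩ C, from which x ∈ D.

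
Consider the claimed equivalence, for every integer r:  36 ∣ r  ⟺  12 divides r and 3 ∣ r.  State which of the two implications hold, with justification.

(⟸) This fails: take r = 12. Both 12 ∣ 12 and 3 ∣ 12, yet 12 is not a multiple of 36 (since 12 = 0·36 + 12), so 36 ∤ 12.

(⟹) If 36 ∣ r, write r = 36q. Since 36 = 3·12, r = 12·(3q), so 12 ∣ r; and since 36 = 12·3, r = 3·(12q), so 3 ∣ r.

The forward direction holds; the converse fails.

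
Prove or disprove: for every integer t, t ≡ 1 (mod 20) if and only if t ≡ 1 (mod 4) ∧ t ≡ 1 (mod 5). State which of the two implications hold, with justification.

(→) Suppose t ≡ 1 (mod 20); write t = 20j + 1. Since 4 ∣ 20, reducing mod 4 gives t ≡ 1 (mod 4); since 5 ∣ 20, reducing mod 5 gives t ≡ 1 (mod 5).

(←) Conversely, if t ≡ 1 (mod 4) and t ≡ 1 (mod 5), then by the Chinese remainder theorem t ≡ 1 (mod 20). This is exactly t ≡ 1 (mod 20).

Both directions hold.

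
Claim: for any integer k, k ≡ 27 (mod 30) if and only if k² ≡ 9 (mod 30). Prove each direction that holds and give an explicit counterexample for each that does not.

(⇒) holds; (⇐) fails.

(⟸) This fails: take k = 3. Then 3² = 9 ≡ 9 (mod 30), yet 3 ≡ 3 (mod 30), not 27.

(⟹) Suppose k ≡ 27 (mod 30). Write k = 30j + 27. Then (30j + 27)² = 900j² + 1620j + 729 = 30(30j² + 54j + 24) + 9, so k² ≡ 9 (mod 30).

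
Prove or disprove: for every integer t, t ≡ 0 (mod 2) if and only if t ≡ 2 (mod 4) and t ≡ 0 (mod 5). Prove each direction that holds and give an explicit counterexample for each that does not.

Converse. If t ≡ 2 (mod 4) and t ≡ 0 (mod 5), then by the Chinese remainder theorem t ≡ 10 (mod 20). Since 10 ≡ 0 (mod 2) and 2 ∣ 20, we get t ≡ 0 (mod 2).

Forward direction. This fails: t = 0 gives 0 ≡ 0 (mod 2) but 0 ≡ 0 (mod 4), so the conjunction on the right does not hold.

Only the reverse direction holds.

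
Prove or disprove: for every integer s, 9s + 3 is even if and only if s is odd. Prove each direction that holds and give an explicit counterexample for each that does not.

Both directions hold.

(→) Suppose 9s + 3 is even. Since 9 is odd, 9s and s have the same parity, so 9s + 3 ≡ s + 3 (mod 2). As 3 is odd, 9s + 3 is even exactly when s is odd. Thus s is odd.

(←) Conversely, suppose s is odd; write s = 2j + 1. Then 9s + 3 = 9·(2j + 1) + 3 = 2·9j + 12, which is even.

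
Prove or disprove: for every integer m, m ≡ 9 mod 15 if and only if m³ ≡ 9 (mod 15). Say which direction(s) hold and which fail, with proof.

(⟹) Suppose m ≡ 9 mod 15. Write m = 15j + 9. Then (15j + 9)³ = 3375j³ + 6075j² + 3645j + 729 = 15(225j³ + 405j² + 243j + 48) + 9, so m³ ≡ 9 (mod 15).

(⟸) Conversely, suppose m³ ≡ 9 (mod 15). The only residue r in {0, …, 14} with r³ ≡ 9 (mod 15) is r = 9, so m ≡ 9 (mod 15).

Both directions hold; the statement is true.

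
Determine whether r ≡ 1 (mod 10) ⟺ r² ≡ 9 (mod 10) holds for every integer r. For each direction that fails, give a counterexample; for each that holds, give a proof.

(⇒) fails and (⇐) fails.

(→) This fails: take r = 1. Then 1 ≡ 1 (mod 10), but 1² = 1 ≡ 1 (mod 10), not 9.

(←) This fails: take r = 3. Then 3² = 9 ≡ 9 (mod 10), yet 3 ≡ 3 (mod 10), not 1.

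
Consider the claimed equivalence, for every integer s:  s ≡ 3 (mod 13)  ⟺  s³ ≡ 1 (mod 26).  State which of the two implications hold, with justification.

Both directions fail.

(⇒) This fails: take s = 16. Then 16 ≡ 3 (mod 13), but 16³ = 4096 ≡ 14 (mod 26), not 1.

(⇐) This fails: take s = 1. Then 1³ = 1 ≡ 1 (mod 26), yet 1 ≡ 1 (mod 13), not 3.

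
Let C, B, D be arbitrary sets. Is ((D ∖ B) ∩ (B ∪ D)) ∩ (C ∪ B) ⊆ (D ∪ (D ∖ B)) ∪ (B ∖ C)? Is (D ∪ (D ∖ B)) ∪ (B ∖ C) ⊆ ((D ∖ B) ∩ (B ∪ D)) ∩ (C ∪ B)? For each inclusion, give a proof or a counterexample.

(⊆) holds; (⊇) fails.

Forward inclusion. Let x ∈ ((D ∖ B) ∩ (B ∪ D)) ∩ (C ∪ B). Then x ∈ C ∩ D and x ∉ B, from which x ∈ (D ∪ (D ∖ B)) ∪ (B ∖ C).

Reverse inclusion. This inclusion fails. Take C = ∅, B = {1}, D = ∅; then 1 ∈ (D ∪ (D ∖ B)) ∪ (B ∖ C) but 1 ∉ ((D ∖ B) ∩ (B ∪ D)) ∩ (C ∪ B).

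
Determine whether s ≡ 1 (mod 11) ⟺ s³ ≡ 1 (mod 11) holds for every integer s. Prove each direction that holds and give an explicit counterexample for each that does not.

Equivalent; both directions hold.

(⇒) Suppose s ≡ 1 (mod 11). Write s = 11j + 1. Then (11j + 1)³ = 1331j³ + 363j² + 33j + 1 = 11(121j³ + 33j² + 3j) + 1, so s³ ≡ 1 (mod 11).

(⇐) Conversely, suppose s³ ≡ 1 (mod 11). The only residue r in {0, …, 10} with r³ ≡ 1 (mod 11) is r = 1, so s ≡ 1 (mod 11).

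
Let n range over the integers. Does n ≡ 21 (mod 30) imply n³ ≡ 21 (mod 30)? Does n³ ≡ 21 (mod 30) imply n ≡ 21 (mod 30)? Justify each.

Both directions hold.

Converse. Suppose n³ ≡ 21 (mod 30). The only residue r in {0, …, 29} with r³ ≡ 21 (mod 30) is r = 21, so n ≡ 21 (mod 30).

Forward direction. Suppose n ≡ 21 (mod 30). Write n = 30j + 21. Then (30j + 21)³ = 27000j³ + 56700j² + 39690j + 9261 = 30(900j³ + 1890j² + 1323j + 308) + 21, so n³ ≡ 21 (mod 30).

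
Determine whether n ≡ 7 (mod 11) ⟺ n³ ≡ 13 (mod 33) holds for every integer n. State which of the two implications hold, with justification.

[⇒] This fails: take n = 18. Then 18 ≡ 7 (mod 11), but 18³ = 5832 ≡ 24 (mod 33), not 13.

[⇐] Conversely, the residues r modulo 33 with r³ ≡ 13 (mod 33) are exactly {7}, and each is ≡ 7 (mod 11).

The forward direction fails; the converse holds.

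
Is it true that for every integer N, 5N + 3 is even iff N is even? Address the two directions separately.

Both directions fail.

Forward direction. This fails: N = 7 gives 5N + 3 = 38, which is even, but 7 is odd, not even.

Converse. This also fails: N = 0 is even, but 5N + 3 = 3 is odd, not even.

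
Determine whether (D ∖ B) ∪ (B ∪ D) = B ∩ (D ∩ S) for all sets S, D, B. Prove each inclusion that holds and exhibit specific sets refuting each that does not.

(⊆) This inclusion fails. Take S = ∅, D = {1}, B = ∅; then 1 ∈ (D ∖ B) ∪ (B ∪ D) but 1 ∉ B ∩ (D ∩ S).

(⊇) Let x ∈ B ∩ (D ∩ S). Then x ∈ S ∩ D ∩ B, from which x ∈ (D ∖ B) ∪ (B ∪ D).

The sets are not equal: only the reverse inclusion holds.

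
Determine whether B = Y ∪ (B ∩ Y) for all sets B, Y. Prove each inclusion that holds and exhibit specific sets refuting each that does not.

Both inclusions fail.

(⊆) This inclusion fails. Take B = {1}, Y = ∅; then 1 ∈ B but 1 ∉ Y ∪ (B ∩ Y).

(⊇) This inclusion fails. Take B = ∅, Y = {1}; then 1 ∈ Y ∪ (B ∩ Y) but 1 ∉ B.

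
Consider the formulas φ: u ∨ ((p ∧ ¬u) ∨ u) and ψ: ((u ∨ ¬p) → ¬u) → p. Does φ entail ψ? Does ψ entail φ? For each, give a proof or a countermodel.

Both implications hold.

[⇒] Assume the antecedent. If u is true, ((u ∨ ¬p) → ¬u) → p reduces to true regardless of the other variables. If u is false, the antecedent forces (u = F, p = T), and ((u ∨ ¬p) → ¬u) → p holds there. Either way ((u ∨ ¬p) → ¬u) → p holds.

[⇐] Assume the antecedent. If u is true, u ∨ ((p ∧ ¬u) ∨ u) reduces to true regardless of the other variables. If u is false, the antecedent forces (u = F, p = T), and u ∨ ((p ∧ ¬u) ∨ u) holds there. Either way u ∨ ((p ∧ ¬u) ∨ u) holds.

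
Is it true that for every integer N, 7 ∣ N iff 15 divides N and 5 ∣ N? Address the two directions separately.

(⇒) This fails: take N = 7. Certainly 7 ∣ 7, but 15 ∤ 7.

(⇐) This fails: take N = 15. Both 15 ∣ 15 and 5 ∣ 15, yet 15 is not a multiple of 7 (since 15 = 2·7 + 1), so 7 ∤ 15.

Neither direction holds.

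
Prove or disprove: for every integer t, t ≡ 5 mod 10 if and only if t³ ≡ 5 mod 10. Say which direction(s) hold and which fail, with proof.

(→) Suppose t ≡ 5 mod 10. Write t = 10j + 5. Then (10j + 5)³ = 1000j³ + 1500j² + 750j + 125 = 10(100j³ + 150j² + 75j + 12) + 5, so t³ ≡ 5 (mod 10).

(←) Conversely, suppose t³ ≡ 5 (mod 10). The only residue r in {0, …, 9} with r³ ≡ 5 (mod 10) is r = 5, so t ≡ 5 (mod 10).

The biconditional holds.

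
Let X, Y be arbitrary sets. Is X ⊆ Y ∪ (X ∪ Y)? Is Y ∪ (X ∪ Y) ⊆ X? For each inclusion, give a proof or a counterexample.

Reverse inclusion. This inclusion fails. Take X = ∅, Y = {1}; then 1 ∈ Y ∪ (X ∪ Y) but 1 ∉ X.

Forward inclusion. Let x ∈ X. Then either x ∈ X and x ∉ Y; or x ∈ X ∩ Y. In each case x ∈ Y ∪ (X ∪ Y), so X ⊆ Y ∪ (X ∪ Y).

Only the forward inclusion holds.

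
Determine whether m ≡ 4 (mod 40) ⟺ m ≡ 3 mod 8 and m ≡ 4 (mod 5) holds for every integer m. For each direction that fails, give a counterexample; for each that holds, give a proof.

(⇒) fails and (⇐) fails.

(⟹) This fails: m = 4 gives 4 ≡ 4 (mod 40) but 4 ≡ 4 (mod 8), so the conjunction on the right does not hold.

(⟸) This fails: m = 19 satisfies both congruences on the right (19 ≡ 3 mod 8 and 19 ≡ 4 mod 5) yet 19 ≡ 19 (mod 40), not 4.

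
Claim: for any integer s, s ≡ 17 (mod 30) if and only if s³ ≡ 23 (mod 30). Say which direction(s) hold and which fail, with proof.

[⇒] Suppose s ≡ 17 (mod 30). Write s = 30j + 17. Then (30j + 17)³ = 27000j³ + 45900j² + 26010j + 4913 = 30(900j³ + 1530j² + 867j + 163) + 23, so s³ ≡ 23 (mod 30).

[⇐] Conversely, suppose s³ ≡ 23 (mod 30). The only residue r in {0, …, 29} with r³ ≡ 23 (mod 30) is r = 17, so s ≡ 17 (mod 30).

Both implications hold.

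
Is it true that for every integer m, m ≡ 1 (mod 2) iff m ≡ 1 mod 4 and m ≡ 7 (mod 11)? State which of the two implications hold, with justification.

Not equivalent: only (⇐) holds.

(⇒) This fails: m = 1 gives 1 ≡ 1 (mod 2) but 1 ≡ 1 (mod 11), so the conjunction on the right does not hold.

(⇐) Conversely, if m ≡ 1 (mod 4) and m ≡ 7 (mod 11), then by the Chinese remainder theorem m ≡ 29 (mod 44). Since 29 ≡ 1 (mod 2) and 2 ∣ 44, we get m ≡ 1 (mod 2).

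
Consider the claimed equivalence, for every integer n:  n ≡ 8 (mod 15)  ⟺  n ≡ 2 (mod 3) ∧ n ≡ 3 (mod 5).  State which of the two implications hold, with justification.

Both directions hold; the statement is true.

[⇐] If n ≡ 2 (mod 3) and n ≡ 3 (mod 5), then by the Chinese remainder theorem n ≡ 8 (mod 15). This is exactly n ≡ 8 (mod 15).

[⇒] Suppose n ≡ 8 (mod 15); write n = 15j + 8. Since 3 ∣ 15, reducing mod 3 gives n ≡ 8 ≡ 2 (mod 3); since 5 ∣ 15, reducing mod 5 gives n ≡ 8 ≡ 3 (mod 5).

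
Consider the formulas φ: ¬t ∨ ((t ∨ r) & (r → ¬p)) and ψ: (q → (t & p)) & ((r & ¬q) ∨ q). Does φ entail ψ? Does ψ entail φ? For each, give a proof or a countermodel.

(⇒) This fails. Under r = F, t = F, q = F, p = F, the left side is true but the right side is false.

(⇐) This fails. Under r = T, t = T, q = F, p = T, the left side is false but the right side is true.

Both directions fail.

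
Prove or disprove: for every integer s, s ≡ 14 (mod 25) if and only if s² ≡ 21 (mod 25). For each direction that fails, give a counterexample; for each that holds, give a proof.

[⇐] This fails: take s = 11. Then 11² = 121 ≡ 21 (mod 25), yet 11 ≡ 11 (mod 25), not 14.

[⇒] Suppose s ≡ 14 (mod 25). Write s = 25j + 14. Then (25j + 14)² = 625j² + 700j + 196 = 25(25j² + 28j + 7) + 21, so s² ≡ 21 (mod 25).

Not equivalent: only (⇒) holds.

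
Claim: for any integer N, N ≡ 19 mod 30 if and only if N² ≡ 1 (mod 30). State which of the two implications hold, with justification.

Only the forward direction holds.

[⇐] This fails: take N = 1. Then 1² = 1 ≡ 1 (mod 30), yet 1 ≡ 1 (mod 30), not 19.

[⇒] Suppose N ≡ 19 mod 30. Write N = 30j + 19. Then (30j + 19)² = 900j² + 1140j + 361 = 30(30j² + 38j + 12) + 1, so N² ≡ 1 (mod 30).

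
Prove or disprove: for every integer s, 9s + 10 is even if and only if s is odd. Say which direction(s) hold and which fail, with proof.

[⇒] This fails: s = 0 gives 9s + 10 = 10, which is even, but 0 is even, not odd.

[⇐] This also fails: s = 3 is odd, but 9s + 10 = 37 is odd, not even.

(⇒) fails and (⇐) fails.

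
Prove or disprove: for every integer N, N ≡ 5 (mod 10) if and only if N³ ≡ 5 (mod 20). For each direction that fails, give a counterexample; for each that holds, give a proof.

(⇒) fails; (⇐) holds.

[⇒] This fails: take N = 15. Then 15 ≡ 5 (mod 10), but 15³ = 3375 ≡ 15 (mod 20), not 5.

[⇐] Conversely, the residues r modulo 20 with r³ ≡ 5 (mod 20) are exactly {5}, and each is ≡ 5 (mod 10).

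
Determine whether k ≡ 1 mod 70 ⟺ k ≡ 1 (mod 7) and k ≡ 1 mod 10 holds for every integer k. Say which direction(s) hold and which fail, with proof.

The biconditional holds.

Forward direction. Suppose k ≡ 1 (mod 70); write k = 70j + 1. Since 7 ∣ 70, reducing mod 7 gives k ≡ 1 (mod 7); since 10 ∣ 70, reducing mod 10 gives k ≡ 1 (mod 10).

Converse. If k ≡ 1 (mod 7) and k ≡ 1 (mod 10), then by the Chinese remainder theorem k ≡ 1 (mod 70). This is exactly k ≡ 1 (mod 70).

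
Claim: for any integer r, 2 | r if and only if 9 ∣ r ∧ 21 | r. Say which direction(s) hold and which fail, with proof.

Neither implication holds.

Forward direction. This fails: take r = 2. Certainly 2 ∣ 2, but 9 ∤ 2.

Converse. This fails: take r = 63. Both 9 ∣ 63 and 21 ∣ 63, yet 63 is not a multiple of 2 (since 63 = 31·2 + 1), so 2 ∤ 63.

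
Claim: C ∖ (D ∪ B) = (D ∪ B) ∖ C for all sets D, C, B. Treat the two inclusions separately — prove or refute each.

(⊆) This inclusion fails. Take D = ∅, C = {1}, B = ∅; then 1 ∈ C ∖ (D ∪ B) but 1 ∉ (D ∪ B) ∖ C.

(⊇) This inclusion fails. Take D = {1}, C = ∅, B = ∅; then 1 ∈ (D ∪ B) ∖ C but 1 ∉ C ∖ (D ∪ B).

Both inclusions fail.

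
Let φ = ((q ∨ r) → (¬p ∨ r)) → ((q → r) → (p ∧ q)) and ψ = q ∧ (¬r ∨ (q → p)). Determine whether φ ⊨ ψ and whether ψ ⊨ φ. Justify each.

Equivalent; both directions hold.

Forward direction. Assume the antecedent. If p is true, the antecedent forces (p = T, q = T, r = F) or (p = T, q = T, r = T), and q ∧ (¬r ∨ (q → p)) holds there. If p is false, the antecedent forces (p = F, q = T, r = F), and q ∧ (¬r ∨ (q → p)) holds there. Either way q ∧ (¬r ∨ (q → p)) holds.

Converse. Assume the antecedent. If p is true, the antecedent forces (p = T, q = T, r = F) or (p = T, q = T, r = T), and the consequent holds there. If p is false, the antecedent forces (p = F, q = T, r = F), and the consequent holds there. Either way the consequent holds.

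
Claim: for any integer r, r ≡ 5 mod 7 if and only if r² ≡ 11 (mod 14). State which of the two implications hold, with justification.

Neither direction holds.

(⟹) This fails: take r = 12. Then 12 ≡ 5 (mod 7), but 12² = 144 ≡ 4 (mod 14), not 11.

(⟸) This fails: take r = 9. Then 9² = 81 ≡ 11 (mod 14), yet 9 ≡ 2 (mod 7), not 5.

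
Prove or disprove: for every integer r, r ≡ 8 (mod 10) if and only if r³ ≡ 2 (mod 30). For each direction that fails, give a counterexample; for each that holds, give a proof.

Only the converse holds.

(⇒) This fails: take r = 18. Then 18 ≡ 8 (mod 10), but 18³ = 5832 ≡ 12 (mod 30), not 2.

(⇐) Conversely, the residues r modulo 30 with r³ ≡ 2 (mod 30) are exactly {8}, and each is ≡ 8 (mod 10).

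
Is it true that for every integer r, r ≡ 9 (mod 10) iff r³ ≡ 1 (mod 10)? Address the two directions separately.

Neither direction holds.

(⇒) This fails: take r = 9. Then 9 ≡ 9 (mod 10), but 9³ = 729 ≡ 9 (mod 10), not 1.

(⇐) This fails: take r = 1. Then 1³ = 1 ≡ 1 (mod 10), yet 1 ≡ 1 (mod 10), not 9.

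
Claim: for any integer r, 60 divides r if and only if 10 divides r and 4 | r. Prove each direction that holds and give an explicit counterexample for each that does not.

(⟹) If 60 ∣ r, write r = 60q. Since 60 = 6·10, r = 10·(6q), so 10 ∣ r; and since 60 = 15·4, r = 4·(15q), so 4 ∣ r.

(⟸) This fails: take r = 20. Both 10 ∣ 20 and 4 ∣ 20, yet 20 is not a multiple of 60 (since 20 = 0·60 + 20), so 60 ∤ 20.

The forward direction holds; the converse fails.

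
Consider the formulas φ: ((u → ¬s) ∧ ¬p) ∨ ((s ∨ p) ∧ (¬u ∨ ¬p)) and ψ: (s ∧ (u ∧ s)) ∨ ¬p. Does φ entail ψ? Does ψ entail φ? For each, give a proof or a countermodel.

Both directions fail.

(→) This fails. Under p = T, u = F, s = F, the left side is true but the right side is false.

(←) This fails. Under p = T, u = T, s = T, the left side is false but the right side is true.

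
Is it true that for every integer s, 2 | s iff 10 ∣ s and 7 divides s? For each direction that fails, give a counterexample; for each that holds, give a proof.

[⇐] Suppose 10 ∣ s and 7 ∣ s. Any common multiple of 10 and 7 is a multiple of their lcm; here gcd(10, 7) = 1, so lcm(10, 7) = 10·7 = 70, so 70 ∣ s. Since 2 ∣ 70, it follows that 2 ∣ s.

[⇒] This fails: take s = 2. Certainly 2 ∣ 2, but 10 ∤ 2.

The forward direction fails; the converse holds.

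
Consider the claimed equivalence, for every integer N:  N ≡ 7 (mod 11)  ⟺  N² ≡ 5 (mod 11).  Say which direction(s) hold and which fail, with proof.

(⟸) This fails: take N = 4. Then 4² = 16 ≡ 5 (mod 11), yet 4 ≡ 4 (mod 11), not 7.

(⟹) Suppose N ≡ 7 (mod 11). Write N = 11j + 7. Then (11j + 7)² = 121j² + 154j + 49 = 11(11j² + 14j + 4) + 5, so N² ≡ 5 (mod 11).

The forward direction holds; the converse fails.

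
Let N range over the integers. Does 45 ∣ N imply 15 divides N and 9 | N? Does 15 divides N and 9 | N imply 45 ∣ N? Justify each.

(⇒) If 45 ∣ N, write N = 45q. Since 45 = 3·15, N = 15·(3q), so 15 ∣ N; and since 45 = 5·9, N = 9·(5q), so 9 ∣ N.

(⇐) Suppose 15 ∣ N and 9 ∣ N. Any common multiple of 15 and 9 is a multiple of their lcm; here lcm(15, 9) = 15·9/gcd(15, 9) = 135/3 = 45, so 45 ∣ N.

The biconditional holds.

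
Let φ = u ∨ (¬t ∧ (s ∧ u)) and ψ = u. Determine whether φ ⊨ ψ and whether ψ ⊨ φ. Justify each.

[⇒] Assume the antecedent. If u is true, u reduces to true regardless of the other variables. If u is false, the antecedent cannot hold. Either way u holds.

[⇐] Assume the antecedent. If u is true, u ∨ (¬t ∧ (s ∧ u)) reduces to true regardless of the other variables. If u is false, the antecedent cannot hold. Either way u ∨ (¬t ∧ (s ∧ u)) holds.

Both implications hold.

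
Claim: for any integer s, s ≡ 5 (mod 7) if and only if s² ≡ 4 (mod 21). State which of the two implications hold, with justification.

Both directions fail.

(→) This fails: take s = 12. Then 12 ≡ 5 (mod 7), but 12² = 144 ≡ 18 (mod 21), not 4.

(←) This fails: take s = 2. Then 2² = 4 ≡ 4 (mod 21), yet 2 ≡ 2 (mod 7), not 5.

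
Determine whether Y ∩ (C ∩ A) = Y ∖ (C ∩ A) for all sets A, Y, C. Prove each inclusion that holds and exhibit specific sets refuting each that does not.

(⟹) This inclusion fails. Take A = {1}, Y = {1}, C = {1}; then 1 ∈ Y ∩ (C ∩ A) but 1 ∉ Y ∖ (C ∩ A).

(⟸) This inclusion fails. Take A = ∅, Y = {1}, C = ∅; then 1 ∈ Y ∖ (C ∩ A) but 1 ∉ Y ∩ (C ∩ A).

(⊆) fails and (⊇) fails.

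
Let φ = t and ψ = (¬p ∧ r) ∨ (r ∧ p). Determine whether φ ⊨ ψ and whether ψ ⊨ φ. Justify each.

Both directions fail.

(→) This fails. Under p = F, t = T, r = F, the left side is true but the right side is false.

(←) This fails. Under p = F, t = F, r = T, the left side is false but the right side is true.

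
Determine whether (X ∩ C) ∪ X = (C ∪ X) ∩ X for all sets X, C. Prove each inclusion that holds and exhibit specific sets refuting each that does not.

The two sets are equal.

Forward inclusion. Let x ∈ (X ∩ C) ∪ X. Then either x ∈ X and x ∉ C; or x ∈ X ∩ C. In each case x ∈ (C ∪ X) ∩ X, so (X ∩ C) ∪ X ⊆ (C ∪ X) ∩ X.

Reverse inclusion. Let x ∈ (C ∪ X) ∩ X. Then either x ∈ X and x ∉ C; or x ∈ X ∩ C. In each case x ∈ (X ∩ C) ∪ X, so (C ∪ X) ∩ X ⊆ (X ∩ C) ∪ X.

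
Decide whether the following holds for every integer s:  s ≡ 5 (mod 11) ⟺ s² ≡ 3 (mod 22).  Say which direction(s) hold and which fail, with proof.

[⇒] This fails: take s = 16. Then 16 ≡ 5 (mod 11), but 16² = 256 ≡ 14 (mod 22), not 3.

[⇐] This fails: take s = 17. Then 17² = 289 ≡ 3 (mod 22), yet 17 ≡ 6 (mod 11), not 5.

(⇒) fails and (⇐) fails.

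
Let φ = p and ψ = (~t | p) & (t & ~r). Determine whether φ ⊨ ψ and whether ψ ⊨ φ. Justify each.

(⇒) This fails. Under r = F, p = T, t = F, the left side is true but the right side is false.

(⇐) Assume the antecedent. If r is true, the antecedent cannot hold. If r is false, the antecedent forces (r = F, p = T, t = T), and p holds there. Either way p holds.

Not equivalent: only (⇐) holds.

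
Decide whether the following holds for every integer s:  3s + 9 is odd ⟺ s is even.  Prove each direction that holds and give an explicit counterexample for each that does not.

(⟹) Suppose 3s + 9 is odd. Since 3 is odd, 3s and s have the same parity, so 3s + 9 ≡ s + 9 (mod 2). As 9 is odd, 3s + 9 is odd exactly when s is even. Thus s is even.

(⟸) Conversely, suppose s is even; write s = 2j. Then 3s + 9 = 3·(2j) + 9 = 2·3j + 9, which is odd.

Both directions hold.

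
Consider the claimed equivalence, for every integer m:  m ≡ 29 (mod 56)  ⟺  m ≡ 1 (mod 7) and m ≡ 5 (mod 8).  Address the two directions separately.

The biconditional holds.

(⇒) Suppose m ≡ 29 (mod 56); write m = 56j + 29. Since 7 ∣ 56, reducing mod 7 gives m ≡ 29 ≡ 1 (mod 7); since 8 ∣ 56, reducing mod 8 gives m ≡ 29 ≡ 5 (mod 8).

(⇐) Conversely, if m ≡ 1 (mod 7) and m ≡ 5 (mod 8), then by the Chinese remainder theorem m ≡ 29 (mod 56). This is exactly m ≡ 29 (mod 56).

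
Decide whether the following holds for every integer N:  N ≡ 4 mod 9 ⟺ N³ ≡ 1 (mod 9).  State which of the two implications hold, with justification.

(→) Suppose N ≡ 4 mod 9. Write N = 9j + 4. Then (9j + 4)³ = 729j³ + 972j² + 432j + 64 = 9(81j³ + 108j² + 48j + 7) + 1, so N³ ≡ 1 (mod 9).

(←) This fails: take N = 1. Then 1³ = 1 ≡ 1 (mod 9), yet 1 ≡ 1 (mod 9), not 4.

Only the forward direction holds.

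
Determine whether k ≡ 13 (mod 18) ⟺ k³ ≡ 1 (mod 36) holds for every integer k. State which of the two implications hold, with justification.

(→) This fails: take k = 31. Then 31 ≡ 13 (mod 18), but 31³ = 29791 ≡ 19 (mod 36), not 1.

(←) This fails: take k = 1. Then 1³ = 1 ≡ 1 (mod 36), yet 1 ≡ 1 (mod 18), not 13.

Neither implication holds.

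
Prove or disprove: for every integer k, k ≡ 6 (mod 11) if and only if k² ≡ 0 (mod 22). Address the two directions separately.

Neither implication holds.

Forward direction. This fails: take k = 6. Then 6 ≡ 6 (mod 11), but 6² = 36 ≡ 14 (mod 22), not 0.

Converse. This fails: take k = 0. Then 0² = 0 ≡ 0 (mod 22), yet 0 ≡ 0 (mod 11), not 6.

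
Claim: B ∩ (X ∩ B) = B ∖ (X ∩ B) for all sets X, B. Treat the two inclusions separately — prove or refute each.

Forward inclusion. This inclusion fails. Take X = {1}, B = {1}; then 1 ∈ B ∩ (X ∩ B) but 1 ∉ B ∖ (X ∩ B).

Reverse inclusion. This inclusion fails. Take X = ∅, B = {1}; then 1 ∈ B ∖ (X ∩ B) but 1 ∉ B ∩ (X ∩ B).

(⊆) fails and (⊇) fails.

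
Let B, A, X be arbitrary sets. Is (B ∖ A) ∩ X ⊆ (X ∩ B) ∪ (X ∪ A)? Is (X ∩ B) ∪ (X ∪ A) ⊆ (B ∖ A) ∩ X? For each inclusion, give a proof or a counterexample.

(⊆) holds; (⊇) fails.

(⟹) Let x ∈ (B ∖ A) ∩ X. Then x ∈ B ∩ X and x ∉ A, from which x ∈ (X ∩ B) ∪ (X ∪ A).

(⟸) This inclusion fails. Take B = ∅, A = {1}, X = ∅; then 1 ∈ (X ∩ B) ∪ (X ∪ A) but 1 ∉ (B ∖ A) ∩ X.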